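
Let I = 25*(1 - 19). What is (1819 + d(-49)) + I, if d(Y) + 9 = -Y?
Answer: 1409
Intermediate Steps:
d(Y) = -9 - Y
I = -450 (I = 25*(-18) = -450)
(1819 + d(-49)) + I = (1819 + (-9 - 1*(-49))) - 450 = (1819 + (-9 + 49)) - 450 = (1819 + 40) - 450 = 1859 - 450 = 1409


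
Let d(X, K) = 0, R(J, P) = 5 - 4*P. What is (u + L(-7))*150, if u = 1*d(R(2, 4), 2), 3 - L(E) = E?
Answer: 1500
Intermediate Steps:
L(E) = 3 - E
u = 0 (u = 1*0 = 0)
(u + L(-7))*150 = (0 + (3 - 1*(-7)))*150 = (0 + (3 + 7))*150 = (0 + 10)*150 = 10*150 = 1500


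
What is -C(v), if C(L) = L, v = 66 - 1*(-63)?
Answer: -129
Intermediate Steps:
v = 129 (v = 66 + 63 = 129)
-C(v) = -1*129 = -129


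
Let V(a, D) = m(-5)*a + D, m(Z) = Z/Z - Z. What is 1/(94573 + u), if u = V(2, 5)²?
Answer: 1/94862 ≈ 1.0542e-5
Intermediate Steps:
m(Z) = 1 - Z
V(a, D) = D + 6*a (V(a, D) = (1 - 1*(-5))*a + D = (1 + 5)*a + D = 6*a + D = D + 6*a)
u = 289 (u = (5 + 6*2)² = (5 + 12)² = 17² = 289)
1/(94573 + u) = 1/(94573 + 289) = 1/94862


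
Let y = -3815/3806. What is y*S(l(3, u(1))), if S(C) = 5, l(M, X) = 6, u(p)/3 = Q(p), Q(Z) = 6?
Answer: -19075/3806 ≈ -5.0118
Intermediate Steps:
u(p) = 18 (u(p) = 3*6 = 18)
y = -3815/3806 (y = -3815*1/3806 = -3815/3806 ≈ -1.0024)
y*S(l(3, u(1))) = -3815/3806*5 = -19075/3806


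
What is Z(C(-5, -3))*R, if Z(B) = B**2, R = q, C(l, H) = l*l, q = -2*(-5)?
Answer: 6250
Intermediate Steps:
q = 10
C(l, H) = l**2
R = 10
Z(C(-5, -3))*R = ((-5)**2)**2*10 = 25**2*10 = 625*10 = 6250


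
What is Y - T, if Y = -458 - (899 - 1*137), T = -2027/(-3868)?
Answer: -4720987/3868 ≈ -1220.5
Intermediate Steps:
T = 2027/3868 (T = -2027*(-1/3868) = 2027/3868 ≈ 0.52404)
Y = -1220 (Y = -458 - (899 - 137) = -458 - 1*762 = -458 - 762 = -1220)
Y - T = -1220 - 1*2027/3868 = -1220 - 2027/3868 = -4720987/3868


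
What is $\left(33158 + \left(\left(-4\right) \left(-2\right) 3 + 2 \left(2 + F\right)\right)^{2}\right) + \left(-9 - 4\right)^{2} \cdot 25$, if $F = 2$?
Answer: $38407$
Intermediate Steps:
$\left(33158 + \left(\left(-4\right) \left(-2\right) 3 + 2 \left(2 + F\right)\right)^{2}\right) + \left(-9 - 4\right)^{2} \cdot 25 = \left(33158 + \left(\left(-4\right) \left(-2\right) 3 + 2 \left(2 + 2\right)\right)^{2}\right) + \left(-9 - 4\right)^{2} \cdot 25 = \left(33158 + \left(8 \cdot 3 + 2 \cdot 4\right)^{2}\right) + \left(-13\right)^{2} \cdot 25 = \left(33158 + \left(24 + 8\right)^{2}\right) + 169 \cdot 25 = \left(33158 + 32^{2}\right) + 4225 = \left(33158 + 1024\right) + 4225 = 34182 + 4225 = 38407$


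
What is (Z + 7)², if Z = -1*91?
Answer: 7056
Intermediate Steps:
Z = -91
(Z + 7)² = (-91 + 7)² = (-84)² = 7056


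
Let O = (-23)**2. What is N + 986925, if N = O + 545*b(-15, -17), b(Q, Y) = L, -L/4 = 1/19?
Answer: 18759446/19 ≈ 9.8734e+5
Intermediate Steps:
L = -4/19 ≈ -0.21053
b(Q, Y) = -4/19
O = 529
N = 7871/19 (N = 529 + 545*(-4/19) = 529 - 2180/19 = 7871/19 ≈ 414.26)
N + 986925 = 7871/19 + 986925 = 18759446/19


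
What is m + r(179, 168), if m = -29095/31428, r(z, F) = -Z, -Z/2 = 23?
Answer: 1416593/31428 ≈ 45.074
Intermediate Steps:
Z = -46 (Z = -2*23 = -46)
r(z, F) = 46 (r(z, F) = -1*(-46) = 46)
m = -29095/31428 (m = -29095*1/31428 = -29095/31428 ≈ -0.92577)
m + r(179, 168) = -29095/31428 + 46 = 1416593/31428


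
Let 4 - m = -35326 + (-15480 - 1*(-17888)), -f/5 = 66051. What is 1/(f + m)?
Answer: -1/297333 ≈ -3.3632e-6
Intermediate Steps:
f = -330255 (f = -5*66051 = -330255)
m = 32922 (m = 4 - (-35326 + (-15480 - 1*(-17888))) = 4 - (-35326 + (-15480 + 17888)) = 4 - (-35326 + 2408) = 4 - 1*(-32918) = 4 + 32918 = 32922)
1/(f + m) = 1/(-330255 + 32922) = 1/(-297333) = -1/297333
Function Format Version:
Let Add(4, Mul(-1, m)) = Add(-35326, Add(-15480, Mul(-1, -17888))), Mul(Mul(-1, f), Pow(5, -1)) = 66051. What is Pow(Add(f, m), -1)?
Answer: Rational(-1, 297333) ≈ -3.3632e-6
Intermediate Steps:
f = -330255 (f = Mul(-5, 66051) = -330255)
m = 32922 (m = Add(4, Mul(-1, Add(-35326, Add(-15480, Mul(-1, -17888))))) = Add(4, Mul(-1, Add(-35326, Add(-15480, 17888)))) = Add(4, Mul(-1, Add(-35326, 2408))) = Add(4, Mul(-1, -32918)) = Add(4, 32918) = 32922)
Pow(Add(f, m), -1) = Pow(Add(-330255, 32922), -1) = Pow(-297333, -1) = Rational(-1, 297333)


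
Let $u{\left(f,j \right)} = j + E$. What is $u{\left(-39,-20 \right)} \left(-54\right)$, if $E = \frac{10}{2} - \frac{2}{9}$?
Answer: $822$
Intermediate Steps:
$E = \frac{43}{9}$ ($E = 10 \cdot \frac{1}{2} - \frac{2}{9} = 5 - \frac{2}{9} = \frac{43}{9} \approx 4.7778$)
$u{\left(f,j \right)} = \frac{43}{9} + j$ ($u{\left(f,j \right)} = j + \frac{43}{9} = \frac{43}{9} + j$)
$u{\left(-39,-20 \right)} \left(-54\right) = \left(\frac{43}{9} - 20\right) \left(-54\right) = \left(- \frac{137}{9}\right) \left(-54\right) = 822$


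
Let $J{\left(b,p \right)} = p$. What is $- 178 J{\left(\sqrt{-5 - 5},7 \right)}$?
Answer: $-1246$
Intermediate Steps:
$- 178 J{\left(\sqrt{-5 - 5},7 \right)} = \left(-178\right) 7 = -1246$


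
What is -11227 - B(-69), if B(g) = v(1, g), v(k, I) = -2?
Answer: -11225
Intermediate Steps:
B(g) = -2
-11227 - B(-69) = -11227 - 1*(-2) = -11227 + 2 = -11225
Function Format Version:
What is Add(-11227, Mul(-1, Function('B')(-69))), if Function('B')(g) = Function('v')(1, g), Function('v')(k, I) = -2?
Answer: -11225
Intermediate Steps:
Function('B')(g) = -2
Add(-11227, Mul(-1, Function('B')(-69))) = Add(-11227, Mul(-1, -2)) = Add(-11227, 2) = -11225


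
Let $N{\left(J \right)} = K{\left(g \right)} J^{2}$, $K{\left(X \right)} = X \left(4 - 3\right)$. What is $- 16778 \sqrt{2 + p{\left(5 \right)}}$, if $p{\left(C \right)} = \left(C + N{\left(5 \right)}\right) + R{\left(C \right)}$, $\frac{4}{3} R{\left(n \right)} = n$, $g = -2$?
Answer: $- 8389 i \sqrt{157} \approx - 1.0511 \cdot 10^{5} i$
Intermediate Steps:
$R{\left(n \right)} = \frac{3 n}{4}$
$K{\left(X \right)} = X$ ($K{\left(X \right)} = X 1 = X$)
$N{\left(J \right)} = - 2 J^{2}$
$p{\left(C \right)} = -50 + \frac{7 C}{4}$ ($p{\left(C \right)} = \left(C - 2 \cdot 5^{2}\right) + \frac{3 C}{4} = \left(C - 50\right) + \frac{3 C}{4} = \left(-50 + C\right) + \frac{3 C}{4} = -50 + \frac{7 C}{4}$)
$- 16778 \sqrt{2 + p{\left(5 \right)}} = - 16778 \sqrt{2 + \left(-50 + \frac{7}{4} \cdot 5\right)} = - 16778 \sqrt{2 + \left(-50 + \frac{35}{4}\right)} = - 16778 \sqrt{2 - \frac{165}{4}} = - 16778 \sqrt{- \frac{157}{4}} = - 16778 \frac{i \sqrt{157}}{2} = - 8389 i \sqrt{157}$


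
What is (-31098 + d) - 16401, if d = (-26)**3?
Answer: -65075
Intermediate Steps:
d = -17576
(-31098 + d) - 16401 = (-31098 - 17576) - 16401 = -48674 - 16401 = -65075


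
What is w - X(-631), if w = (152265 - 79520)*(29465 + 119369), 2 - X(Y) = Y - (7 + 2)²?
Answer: 10826928616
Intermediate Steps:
X(Y) = 83 - Y (X(Y) = 2 - (Y - (7 + 2)²) = 2 - (Y - 1*9²) = 2 - (Y - 1*81) = 2 - (Y - 81) = 2 - (-81 + Y) = 2 + (81 - Y) = 83 - Y)
w = 10826929330 (w = 72745*148834 = 10826929330)
w - X(-631) = 10826929330 - (83 - 1*(-631)) = 10826929330 - (83 + 631) = 10826929330 - 1*714 = 10826929330 - 714 = 10826928616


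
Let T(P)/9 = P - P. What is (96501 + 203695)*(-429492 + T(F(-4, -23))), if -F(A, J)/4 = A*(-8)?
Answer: -128931780432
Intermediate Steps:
F(A, J) = 32*A (F(A, J) = -4*A*(-8) = -(-32)*A = 32*A)
T(P) = 0 (T(P) = 9*(P - P) = 9*0 = 0)
(96501 + 203695)*(-429492 + T(F(-4, -23))) = (96501 + 203695)*(-429492 + 0) = 300196*(-429492) = -128931780432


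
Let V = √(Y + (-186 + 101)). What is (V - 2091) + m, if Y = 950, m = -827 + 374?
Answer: -2544 + √865 ≈ -2514.6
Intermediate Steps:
m = -453
V = √865 (V = √(950 + (-186 + 101)) = √(950 - 85) = √865 ≈ 29.411)
(V - 2091) + m = (√865 - 2091) - 453 = (-2091 + √865) - 453 = -2544 + √865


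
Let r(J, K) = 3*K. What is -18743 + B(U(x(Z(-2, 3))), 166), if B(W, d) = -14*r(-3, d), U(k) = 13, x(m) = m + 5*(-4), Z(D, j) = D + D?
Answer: -25715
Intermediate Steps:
Z(D, j) = 2*D
x(m) = -20 + m (x(m) = m - 20 = -20 + m)
B(W, d) = -42*d
-18743 + B(U(x(Z(-2, 3))), 166) = -18743 - 42*166 = -18743 - 6972 = -25715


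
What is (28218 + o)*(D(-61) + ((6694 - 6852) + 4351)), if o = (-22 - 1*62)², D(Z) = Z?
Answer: 145752168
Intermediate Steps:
o = 7056 (o = (-22 - 62)² = (-84)² = 7056)
(28218 + o)*(D(-61) + ((6694 - 6852) + 4351)) = (28218 + 7056)*(-61 + ((6694 - 6852) + 4351)) = 35274*(-61 + (-158 + 4351)) = 35274*(-61 + 4193) = 35274*4132 = 145752168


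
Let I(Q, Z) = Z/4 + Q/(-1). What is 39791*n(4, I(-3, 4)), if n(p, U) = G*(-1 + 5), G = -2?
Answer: -318328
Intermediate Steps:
I(Q, Z) = -Q + Z/4 (I(Q, Z) = Z*(1/4) + Q*(-1) = Z/4 - Q = -Q + Z/4)
n(p, U) = -8 (n(p, U) = -2*(-1 + 5) = -2*4 = -8)
39791*n(4, I(-3, 4)) = 39791*(-8) = -318328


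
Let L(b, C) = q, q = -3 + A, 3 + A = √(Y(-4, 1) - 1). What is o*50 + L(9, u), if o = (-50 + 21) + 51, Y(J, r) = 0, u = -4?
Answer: 1094 + I ≈ 1094.0 + 1.0*I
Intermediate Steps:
A = -3 + I (A = -3 + √(0 - 1) = -3 + √(-1) = -3 + I ≈ -3.0 + 1.0*I)
q = -6 + I (q = -3 + (-3 + I) = -6 + I ≈ -6.0 + 1.0*I)
L(b, C) = -6 + I
o = 22 (o = -29 + 51 = 22)
o*50 + L(9, u) = 22*50 + (-6 + I) = 1100 + (-6 + I) = 1094 + I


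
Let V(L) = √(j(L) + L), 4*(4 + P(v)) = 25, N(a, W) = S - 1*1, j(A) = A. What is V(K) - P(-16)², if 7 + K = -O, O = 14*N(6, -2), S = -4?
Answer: -81/16 + 3*√14 ≈ 6.1625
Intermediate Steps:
N(a, W) = -5 (N(a, W) = -4 - 1*1 = -4 - 1 = -5)
P(v) = 9/4 (P(v) = -4 + (¼)*25 = -4 + 25/4 = 9/4)
O = -70 (O = 14*(-5) = -70)
K = 63 (K = -7 - 1*(-70) = -7 + 70 = 63)
V(L) = √2*√L (V(L) = √(L + L) = √(2*L) = √2*√L)
V(K) - P(-16)² = √2*√63 - (9/4)² = √2*(3*√7) - 1*81/16 = 3*√14 - 81/16 = -81/16 + 3*√14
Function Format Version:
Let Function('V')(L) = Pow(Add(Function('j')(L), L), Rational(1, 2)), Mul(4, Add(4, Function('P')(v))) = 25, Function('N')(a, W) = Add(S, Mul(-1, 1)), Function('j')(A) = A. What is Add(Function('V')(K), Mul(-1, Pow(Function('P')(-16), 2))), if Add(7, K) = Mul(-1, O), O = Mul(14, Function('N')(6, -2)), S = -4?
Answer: Add(Rational(-81, 16), Mul(3, Pow(14, Rational(1, 2)))) ≈ 6.1625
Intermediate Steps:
Function('N')(a, W) = -5 (Function('N')(a, W) = Add(-4, Mul(-1, 1)) = Add(-4, -1) = -5)
Function('P')(v) = Rational(9, 4) (Function('P')(v) = Add(-4, Mul(Rational(1, 4), 25)) = Add(-4, Rational(25, 4)) = Rational(9, 4))
O = -70 (O = Mul(14, -5) = -70)
K = 63 (K = Add(-7, Mul(-1, -70)) = Add(-7, 70) = 63)
Function('V')(L) = Mul(Pow(2, Rational(1, 2)), Pow(L, Rational(1, 2))) (Function('V')(L) = Pow(Add(L, L), Rational(1, 2)) = Pow(Mul(2, L), Rational(1, 2)) = Mul(Pow(2, Rational(1, 2)), Pow(L, Rational(1, 2))))
Add(Function('V')(K), Mul(-1, Pow(Function('P')(-16), 2))) = Add(Mul(Pow(2, Rational(1, 2)), Pow(63, Rational(1, 2))), Mul(-1, Pow(Rational(9, 4), 2))) = Add(Mul(Pow(2, Rational(1, 2)), Mul(3, Pow(7, Rational(1, 2)))), Mul(-1, Rational(81, 16))) = Add(Mul(3, Pow(14, Rational(1, 2))), Rational(-81, 16)) = Add(Rational(-81, 16), Mul(3, Pow(14, Rational(1, 2))))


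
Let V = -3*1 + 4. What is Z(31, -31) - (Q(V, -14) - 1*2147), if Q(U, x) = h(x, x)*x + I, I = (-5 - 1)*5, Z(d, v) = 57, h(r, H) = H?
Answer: 2038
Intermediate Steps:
V = 1 (V = -3 + 4 = 1)
I = -30 (I = -6*5 = -30)
Q(U, x) = -30 + x**2 (Q(U, x) = x*x - 30 = x**2 - 30 = -30 + x**2)
Z(31, -31) - (Q(V, -14) - 1*2147) = 57 - ((-30 + (-14)**2) - 1*2147) = 57 - ((-30 + 196) - 2147) = 57 - (166 - 2147) = 57 - 1*(-1981) = 57 + 1981 = 2038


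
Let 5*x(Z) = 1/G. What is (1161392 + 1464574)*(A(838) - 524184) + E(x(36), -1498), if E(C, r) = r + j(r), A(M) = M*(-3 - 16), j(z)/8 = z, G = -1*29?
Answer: -1418300005878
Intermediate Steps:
G = -29
j(z) = 8*z
A(M) = -19*M (A(M) = M*(-19) = -19*M)
x(Z) = -1/145 (x(Z) = (⅕)/(-29) = (⅕)*(-1/29) = -1/145)
E(C, r) = 9*r (E(C, r) = r + 8*r = 9*r)
(1161392 + 1464574)*(A(838) - 524184) + E(x(36), -1498) = (1161392 + 1464574)*(-19*838 - 524184) + 9*(-1498) = 2625966*(-15922 - 524184) - 13482 = 2625966*(-540106) - 13482 = -1418299992396 - 13482 = -1418300005878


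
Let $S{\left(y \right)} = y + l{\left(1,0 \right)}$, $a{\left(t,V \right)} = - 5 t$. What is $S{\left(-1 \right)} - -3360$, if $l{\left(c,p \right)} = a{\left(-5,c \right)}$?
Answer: $3384$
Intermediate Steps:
$l{\left(c,p \right)} = 25$ ($l{\left(c,p \right)} = \left(-5\right) \left(-5\right) = 25$)
$S{\left(y \right)} = 25 + y$ ($S{\left(y \right)} = y + 25 = 25 + y$)
$S{\left(-1 \right)} - -3360 = \left(25 - 1\right) - -3360 = 24 + 3360 = 3384$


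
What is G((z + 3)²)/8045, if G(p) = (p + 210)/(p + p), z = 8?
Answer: 331/1946890 ≈ 0.00017001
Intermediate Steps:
G(p) = (210 + p)/(2*p) (G(p) = (210 + p)/((2*p)) = (210 + p)*(1/(2*p)) = (210 + p)/(2*p))
G((z + 3)²)/8045 = ((210 + (8 + 3)²)/(2*((8 + 3)²)))/8045 = ((210 + 11²)/(2*(11²)))*(1/8045) = ((½)*(210 + 121)/121)*(1/8045) = ((½)*(1/121)*331)*(1/8045) = (331/242)*(1/8045) = 331/1946890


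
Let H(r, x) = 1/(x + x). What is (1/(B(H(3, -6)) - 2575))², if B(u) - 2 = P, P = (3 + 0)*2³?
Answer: 1/6497401 ≈ 1.5391e-7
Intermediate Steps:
H(r, x) = 1/(2*x)
P = 24 (P = 3*8 = 24)
B(u) = 26 (B(u) = 2 + 24 = 26)
(1/(B(H(3, -6)) - 2575))² = (1/(26 - 2575))² = (1/(-2549))² = (-1/2549)² = 1/6497401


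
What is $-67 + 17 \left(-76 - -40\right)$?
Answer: $-679$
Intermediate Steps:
$-67 + 17 \left(-76 - -40\right) = -67 + 17 \left(-76 + 40\right) = -67 + 17 \left(-36\right) = -67 - 612 = -679$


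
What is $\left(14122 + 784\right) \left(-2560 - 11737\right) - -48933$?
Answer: $-213062149$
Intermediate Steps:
$\left(14122 + 784\right) \left(-2560 - 11737\right) - -48933 = 14906 \left(-14297\right) + 48933 = -213111082 + 48933 = -213062149$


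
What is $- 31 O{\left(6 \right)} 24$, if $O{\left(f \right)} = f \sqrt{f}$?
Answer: $- 4464 \sqrt{6} \approx -10935.0$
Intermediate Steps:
$O{\left(f \right)} = f^{\frac{3}{2}}$
$- 31 O{\left(6 \right)} 24 = - 31 \cdot 6^{\frac{3}{2}} \cdot 24 = - 31 \cdot 6 \sqrt{6} \cdot 24 = - 186 \sqrt{6} \cdot 24 = - 4464 \sqrt{6}$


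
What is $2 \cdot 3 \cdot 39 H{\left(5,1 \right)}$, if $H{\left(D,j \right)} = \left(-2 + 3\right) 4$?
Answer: $936$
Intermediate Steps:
$H{\left(D,j \right)} = 4$ ($H{\left(D,j \right)} = 1 \cdot 4 = 4$)
$2 \cdot 3 \cdot 39 H{\left(5,1 \right)} = 2 \cdot 3 \cdot 39 \cdot 4 = 6 \cdot 39 \cdot 4 = 234 \cdot 4 = 936$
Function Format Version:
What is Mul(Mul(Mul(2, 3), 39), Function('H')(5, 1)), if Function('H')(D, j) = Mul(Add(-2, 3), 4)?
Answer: 936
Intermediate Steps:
Function('H')(D, j) = 4 (Function('H')(D, j) = Mul(1, 4) = 4)
Mul(Mul(Mul(2, 3), 39), Function('H')(5, 1)) = Mul(Mul(Mul(2, 3), 39), 4) = Mul(Mul(6, 39), 4) = Mul(234, 4) = 936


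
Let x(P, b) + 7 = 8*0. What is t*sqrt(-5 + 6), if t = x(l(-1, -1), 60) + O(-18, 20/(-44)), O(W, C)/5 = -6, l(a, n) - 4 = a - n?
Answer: -37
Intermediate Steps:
l(a, n) = 4 + a - n (l(a, n) = 4 + (a - n) = 4 + a - n)
O(W, C) = -30 (O(W, C) = 5*(-6) = -30)
x(P, b) = -7 (x(P, b) = -7 + 8*0 = -7 + 0 = -7)
t = -37 (t = -7 - 30 = -37)
t*sqrt(-5 + 6) = -37*sqrt(-5 + 6) = -37*sqrt(1) = -37*1 = -37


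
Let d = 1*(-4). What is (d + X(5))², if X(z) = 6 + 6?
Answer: 64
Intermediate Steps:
d = -4
X(z) = 12
(d + X(5))² = (-4 + 12)² = 8² = 64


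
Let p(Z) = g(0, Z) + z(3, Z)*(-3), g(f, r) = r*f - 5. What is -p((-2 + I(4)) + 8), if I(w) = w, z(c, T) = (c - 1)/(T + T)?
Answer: 53/10 ≈ 5.3000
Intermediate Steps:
z(c, T) = (-1 + c)/(2*T) (z(c, T) = (-1 + c)/((2*T)) = (-1 + c)*(1/(2*T)) = (-1 + c)/(2*T))
g(f, r) = -5 + f*r (g(f, r) = f*r - 5 = -5 + f*r)
p(Z) = -5 - 3/Z (p(Z) = (-5 + 0*Z) + ((-1 + 3)/(2*Z))*(-3) = (-5 + 0) + ((½)*2/Z)*(-3) = -5 - 3/Z)
-p((-2 + I(4)) + 8) = -(-5 - 3/((-2 + 4) + 8)) = -(-5 - 3/(2 + 8)) = -(-5 - 3/10) = -1*(-53/10) = 53/10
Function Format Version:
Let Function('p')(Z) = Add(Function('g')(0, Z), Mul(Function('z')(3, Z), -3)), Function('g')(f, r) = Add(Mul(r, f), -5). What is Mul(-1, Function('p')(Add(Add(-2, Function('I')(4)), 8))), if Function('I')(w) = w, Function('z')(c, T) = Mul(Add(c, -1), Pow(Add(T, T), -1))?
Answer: Rational(53, 10) ≈ 5.3000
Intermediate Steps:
Function('z')(c, T) = Mul(Rational(1, 2), Pow(T, -1), Add(-1, c)) (Function('z')(c, T) = Mul(Add(-1, c), Pow(Mul(2, T), -1)) = Mul(Add(-1, c), Mul(Rational(1, 2), Pow(T, -1))) = Mul(Rational(1, 2), Pow(T, -1), Add(-1, c)))
Function('g')(f, r) = Add(-5, Mul(f, r)) (Function('g')(f, r) = Add(Mul(f, r), -5) = Add(-5, Mul(f, r)))
Function('p')(Z) = Add(-5, Mul(-3, Pow(Z, -1))) (Function('p')(Z) = Add(Add(-5, Mul(0, Z)), Mul(Mul(Rational(1, 2), Pow(Z, -1), Add(-1, 3)), -3)) = Add(Add(-5, 0), Mul(Mul(Rational(1, 2), Pow(Z, -1), 2), -3)) = Add(-5, Mul(Pow(Z, -1), -3)) = Add(-5, Mul(-3, Pow(Z, -1))))
Mul(-1, Function('p')(Add(Add(-2, Function('I')(4)), 8))) = Mul(-1, Add(-5, Mul(-3, Pow(Add(Add(-2, 4), 8), -1)))) = Mul(-1, Add(-5, Mul(-3, Pow(Add(2, 8), -1)))) = Mul(-1, Add(-5, Mul(-3, Pow(10, -1)))) = Mul(-1, Add(-5, Mul(-3, Rational(1, 10)))) = Mul(-1, Add(-5, Rational(-3, 10))) = Mul(-1, Rational(-53, 10)) = Rational(53, 10)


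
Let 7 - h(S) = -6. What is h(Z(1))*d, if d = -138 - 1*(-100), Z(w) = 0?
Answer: -494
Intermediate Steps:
d = -38 (d = -138 + 100 = -38)
h(S) = 13 (h(S) = 7 - 1*(-6) = 7 + 6 = 13)
h(Z(1))*d = 13*(-38) = -494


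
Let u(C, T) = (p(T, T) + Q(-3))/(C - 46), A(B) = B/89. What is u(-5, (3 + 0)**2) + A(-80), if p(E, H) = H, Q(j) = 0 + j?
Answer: -1538/1513 ≈ -1.0165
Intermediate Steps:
A(B) = B/89 (A(B) = B*(1/89) = B/89)
Q(j) = j
u(C, T) = (-3 + T)/(-46 + C) (u(C, T) = (T - 3)/(C - 46) = (-3 + T)/(-46 + C))
u(-5, (3 + 0)**2) + A(-80) = (-3 + (3 + 0)**2)/(-46 - 5) + (1/89)*(-80) = (-3 + 3**2)/(-51) - 80/89 = -(-3 + 9)/51 - 80/89 = -1/51*6 - 80/89 = -2/17 - 80/89 = -1538/1513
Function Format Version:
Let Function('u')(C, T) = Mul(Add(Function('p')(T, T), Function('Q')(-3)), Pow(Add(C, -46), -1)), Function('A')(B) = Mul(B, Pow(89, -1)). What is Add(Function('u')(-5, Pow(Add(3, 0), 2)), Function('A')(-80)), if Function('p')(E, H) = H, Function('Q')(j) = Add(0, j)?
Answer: Rational(-1538, 1513) ≈ -1.0165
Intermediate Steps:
Function('A')(B) = Mul(Rational(1, 89), B) (Function('A')(B) = Mul(B, Rational(1, 89)) = Mul(Rational(1, 89), B))
Function('Q')(j) = j
Function('u')(C, T) = Mul(Pow(Add(-46, C), -1), Add(-3, T)) (Function('u')(C, T) = Mul(Add(T, -3), Pow(Add(C, -46), -1)) = Mul(Add(-3, T), Pow(Add(-46, C), -1)) = Mul(Pow(Add(-46, C), -1), Add(-3, T)))
Add(Function('u')(-5, Pow(Add(3, 0), 2)), Function('A')(-80)) = Add(Mul(Pow(Add(-46, -5), -1), Add(-3, Pow(Add(3, 0), 2))), Mul(Rational(1, 89), -80)) = Add(Mul(Pow(-51, -1), Add(-3, Pow(3, 2))), Rational(-80, 89)) = Add(Mul(Rational(-1, 51), Add(-3, 9)), Rational(-80, 89)) = Add(Mul(Rational(-1, 51), 6), Rational(-80, 89)) = Add(Rational(-2, 17), Rational(-80, 89)) = Rational(-1538, 1513)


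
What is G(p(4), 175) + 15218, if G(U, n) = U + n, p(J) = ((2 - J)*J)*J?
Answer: 15361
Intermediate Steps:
p(J) = J**2*(2 - J) (p(J) = (J*(2 - J))*J = J**2*(2 - J))
G(p(4), 175) + 15218 = (4**2*(2 - 1*4) + 175) + 15218 = (16*(2 - 4) + 175) + 15218 = (16*(-2) + 175) + 15218 = (-32 + 175) + 15218 = 143 + 15218 = 15361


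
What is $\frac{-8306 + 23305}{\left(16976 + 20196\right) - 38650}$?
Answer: $- \frac{14999}{1478} \approx -10.148$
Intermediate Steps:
$\frac{-8306 + 23305}{\left(16976 + 20196\right) - 38650} = \frac{14999}{37172 - 38650} = \frac{14999}{-1478} = 14999 \left(- \frac{1}{1478}\right) = - \frac{14999}{1478}$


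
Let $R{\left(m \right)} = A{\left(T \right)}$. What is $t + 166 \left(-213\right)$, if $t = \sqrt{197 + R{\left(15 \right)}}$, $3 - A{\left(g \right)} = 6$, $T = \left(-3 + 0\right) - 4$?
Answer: $-35358 + \sqrt{194} \approx -35344.0$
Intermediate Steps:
$T = -7$ ($T = -3 - 4 = -7$)
$A{\left(g \right)} = -3$ ($A{\left(g \right)} = 3 - 6 = -3$)
$R{\left(m \right)} = -3$
$t = \sqrt{194}$ ($t = \sqrt{197 - 3} = \sqrt{194} \approx 13.928$)
$t + 166 \left(-213\right) = \sqrt{194} + 166 \left(-213\right) = \sqrt{194} - 35358 = -35358 + \sqrt{194}$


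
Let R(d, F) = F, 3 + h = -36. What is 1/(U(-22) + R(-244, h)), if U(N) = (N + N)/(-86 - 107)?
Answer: -193/7483 ≈ -0.025792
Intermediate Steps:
h = -39 (h = -3 - 36 = -39)
U(N) = -2*N/193 (U(N) = (2*N)/(-193) = (2*N)*(-1/193) = -2*N/193)
1/(U(-22) + R(-244, h)) = 1/(-2/193*(-22) - 39) = 1/(44/193 - 39) = 1/(-7483/193) = -193/7483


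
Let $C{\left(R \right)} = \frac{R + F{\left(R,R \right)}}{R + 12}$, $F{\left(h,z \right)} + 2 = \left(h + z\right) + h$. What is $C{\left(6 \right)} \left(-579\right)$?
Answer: $- \frac{2123}{3} \approx -707.67$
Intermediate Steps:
$F{\left(h,z \right)} = -2 + z + 2 h$ ($F{\left(h,z \right)} = -2 + \left(\left(h + z\right) + h\right) = -2 + \left(z + 2 h\right) = -2 + z + 2 h$)
$C{\left(R \right)} = \frac{-2 + 4 R}{12 + R}$ ($C{\left(R \right)} = \frac{R + \left(-2 + R + 2 R\right)}{R + 12} = \frac{R + \left(-2 + 3 R\right)}{12 + R} = \frac{-2 + 4 R}{12 + R}$)
$C{\left(6 \right)} \left(-579\right) = \frac{2 \left(-1 + 2 \cdot 6\right)}{12 + 6} \left(-579\right) = \frac{2 \left(-1 + 12\right)}{18} \left(-579\right) = 2 \cdot \frac{1}{18} \cdot 11 \left(-579\right) = \frac{11}{9} \left(-579\right) = - \frac{2123}{3}$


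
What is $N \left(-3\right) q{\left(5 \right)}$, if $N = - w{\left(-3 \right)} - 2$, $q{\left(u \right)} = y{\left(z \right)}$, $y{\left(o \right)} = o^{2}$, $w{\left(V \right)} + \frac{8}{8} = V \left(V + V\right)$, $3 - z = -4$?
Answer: $2793$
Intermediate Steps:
$z = 7$ ($z = 3 - -4 = 3 + 4 = 7$)
$w{\left(V \right)} = -1 + 2 V^{2}$ ($w{\left(V \right)} = -1 + V \left(V + V\right) = -1 + V 2 V = -1 + 2 V^{2}$)
$q{\left(u \right)} = 49$ ($q{\left(u \right)} = 7^{2} = 49$)
$N = -19$ ($N = - (-1 + 2 \left(-3\right)^{2}) - 2 = - (-1 + 2 \cdot 9) - 2 = - (-1 + 18) - 2 = \left(-1\right) 17 - 2 = -17 - 2 = -19$)
$N \left(-3\right) q{\left(5 \right)} = \left(-19\right) \left(-3\right) 49 = 57 \cdot 49 = 2793$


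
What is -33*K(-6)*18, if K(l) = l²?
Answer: -21384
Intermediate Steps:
-33*K(-6)*18 = -33*(-6)²*18 = -33*36*18 = -1188*18 = -21384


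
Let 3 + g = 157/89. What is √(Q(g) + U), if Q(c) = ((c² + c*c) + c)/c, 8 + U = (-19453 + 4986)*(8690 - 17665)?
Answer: √1028473060298/89 ≈ 11395.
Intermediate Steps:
g = -110/89 (g = -3 + 157/89 = -110/89 ≈ -1.2360)
U = 129841317 (U = -8 + (-19453 + 4986)*(8690 - 17665) = -8 - 14467*(-8975) = -8 + 129841325 = 129841317)
Q(c) = (c + 2*c²)/c (Q(c) = ((c² + c²) + c)/c = (2*c² + c)/c = (c + 2*c²)/c)
√(Q(g) + U) = √((1 + 2*(-110/89)) + 129841317) = √((1 - 220/89) + 129841317) = √(-131/89 + 129841317) = √(11555877082/89) = √1028473060298/89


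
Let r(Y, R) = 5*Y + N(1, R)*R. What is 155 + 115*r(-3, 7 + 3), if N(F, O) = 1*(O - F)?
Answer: 8780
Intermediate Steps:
N(F, O) = O - F
r(Y, R) = 5*Y + R*(-1 + R) (r(Y, R) = 5*Y + (R - 1*1)*R = 5*Y + (R - 1)*R = 5*Y + (-1 + R)*R = 5*Y + R*(-1 + R))
155 + 115*r(-3, 7 + 3) = 155 + 115*(5*(-3) + (7 + 3)*(-1 + (7 + 3))) = 155 + 115*(-15 + 10*(-1 + 10)) = 155 + 115*(-15 + 10*9) = 155 + 115*(-15 + 90) = 155 + 115*75 = 155 + 8625 = 8780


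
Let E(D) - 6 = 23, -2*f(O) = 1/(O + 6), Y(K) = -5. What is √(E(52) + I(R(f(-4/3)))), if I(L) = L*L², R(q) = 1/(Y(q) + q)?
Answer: √12123547293/20449 ≈ 5.3845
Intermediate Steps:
f(O) = -1/(2*(6 + O)) (f(O) = -1/(2*(O + 6)) = -1/(2*(6 + O)))
R(q) = 1/(-5 + q)
I(L) = L³
E(D) = 29 (E(D) = 6 + 23 = 29)
√(E(52) + I(R(f(-4/3)))) = √(29 + (1/(-5 - 1/(12 + 2*(-4/3))))³) = √(29 + (1/(-5 - 1/(12 - 8/3)))³) = √(29 + (1/(-5 - 1/28/3))³) = √(29 + (1/(-5 - 1*3/28))³) = √(29 + (1/(-5 - 3/28))³) = √(29 + (1/(-143/28))³) = √(29 + (-28/143)³) = √(29 - 21952/2924207) = √(84780051/2924207) = √12123547293/20449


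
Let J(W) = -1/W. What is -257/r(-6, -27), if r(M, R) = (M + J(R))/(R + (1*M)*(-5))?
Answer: 20817/161 ≈ 129.30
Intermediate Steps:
r(M, R) = (M - 1/R)/(R - 5*M) (r(M, R) = (M - 1/R)/(R + (1*M)*(-5)) = (M - 1/R)/(R + M*(-5)) = (M - 1/R)/(R - 5*M))
-257/r(-6, -27) = -257*(-27*(-1*(-27) + 5*(-6))/(1 - 1*(-6)*(-27))) = -257*(-27*(27 - 30)/(1 - 162)) = -257/((-1/27*(-161)/(-3))) = -257/((-1/27*(-1/3)*(-161))) = -257/(-161/81) = -257*(-81/161) = 20817/161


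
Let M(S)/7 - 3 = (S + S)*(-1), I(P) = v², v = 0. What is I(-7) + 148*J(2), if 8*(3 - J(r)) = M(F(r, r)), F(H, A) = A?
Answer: 1147/2 ≈ 573.50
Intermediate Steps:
I(P) = 0 (I(P) = 0² = 0)
M(S) = 21 - 14*S (M(S) = 21 + 7*((S + S)*(-1)) = 21 + 7*((2*S)*(-1)) = 21 + 7*(-2*S) = 21 - 14*S)
J(r) = 3/8 + 7*r/4 (J(r) = 3 - (21 - 14*r)/8 = 3 + (-21/8 + 7*r/4) = 3/8 + 7*r/4)
I(-7) + 148*J(2) = 0 + 148*(3/8 + (7/4)*2) = 0 + 148*(3/8 + 7/2) = 0 + 148*(31/8) = 0 + 1147/2 = 1147/2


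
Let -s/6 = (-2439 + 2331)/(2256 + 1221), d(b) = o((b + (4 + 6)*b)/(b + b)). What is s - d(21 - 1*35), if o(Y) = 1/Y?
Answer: 58/12749 ≈ 0.0045494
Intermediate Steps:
d(b) = 2/11 (d(b) = 1/((b + (4 + 6)*b)/(b + b)) = 1/((b + 10*b)/((2*b))) = 1/((11*b)*(1/(2*b))) = 1/(11/2) = 2/11)
s = 216/1159 (s = -6*(-2439 + 2331)/(2256 + 1221) = -(-648)/3477 = -6*(-36/1159) = 216/1159 ≈ 0.18637)
s - d(21 - 1*35) = 216/1159 - 1*2/11 = 216/1159 - 2/11 = 58/12749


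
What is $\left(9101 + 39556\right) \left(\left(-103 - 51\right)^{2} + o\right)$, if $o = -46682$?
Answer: $-1117456662$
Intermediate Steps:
$\left(9101 + 39556\right) \left(\left(-103 - 51\right)^{2} + o\right) = \left(9101 + 39556\right) \left(\left(-103 - 51\right)^{2} - 46682\right) = 48657 \left(\left(-154\right)^{2} - 46682\right) = 48657 \left(23716 - 46682\right) = 48657 \left(-22966\right) = -1117456662$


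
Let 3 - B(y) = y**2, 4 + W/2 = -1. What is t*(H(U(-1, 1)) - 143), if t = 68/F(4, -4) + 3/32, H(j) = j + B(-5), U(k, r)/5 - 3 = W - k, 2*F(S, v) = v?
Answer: 211575/32 ≈ 6611.7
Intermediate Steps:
W = -10 (W = -8 + 2*(-1) = -8 - 2 = -10)
B(y) = 3 - y**2
F(S, v) = v/2
U(k, r) = -35 - 5*k (U(k, r) = 15 + 5*(-10 - k) = 15 + (-50 - 5*k) = -35 - 5*k)
H(j) = -22 + j (H(j) = j + (3 - 1*(-5)**2) = j + (3 - 1*25) = j + (3 - 25) = j - 22 = -22 + j)
t = -1085/32 (t = 68/(((1/2)*(-4))) + 3/32 = 68/(-2) + 3*(1/32) = 68*(-1/2) + 3/32 = -34 + 3/32 = -1085/32 ≈ -33.906)
t*(H(U(-1, 1)) - 143) = -1085*((-22 + (-35 - 5*(-1))) - 143)/32 = -1085*((-22 + (-35 + 5)) - 143)/32 = -1085*((-22 - 30) - 143)/32 = -1085*(-52 - 143)/32 = -1085/32*(-195) = 211575/32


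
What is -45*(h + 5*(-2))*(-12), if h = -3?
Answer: -7020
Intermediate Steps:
-45*(h + 5*(-2))*(-12) = -45*(-3 + 5*(-2))*(-12) = -45*(-3 - 10)*(-12) = -45*(-13)*(-12) = 585*(-12) = -7020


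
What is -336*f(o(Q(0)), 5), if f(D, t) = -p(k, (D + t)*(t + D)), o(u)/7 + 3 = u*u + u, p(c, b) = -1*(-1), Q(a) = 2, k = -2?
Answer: 336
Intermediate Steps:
p(c, b) = 1
o(u) = -21 + 7*u + 7*u**2 (o(u) = -21 + 7*(u*u + u) = -21 + 7*(u**2 + u) = -21 + 7*(u + u**2) = -21 + (7*u + 7*u**2) = -21 + 7*u + 7*u**2)
f(D, t) = -1 (f(D, t) = -1*1 = -1)
-336*f(o(Q(0)), 5) = -336*(-1) = 336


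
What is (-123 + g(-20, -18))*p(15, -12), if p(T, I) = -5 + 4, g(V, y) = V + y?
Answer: 161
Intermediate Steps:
p(T, I) = -1
(-123 + g(-20, -18))*p(15, -12) = (-123 + (-20 - 18))*(-1) = (-123 - 38)*(-1) = -161*(-1) = 161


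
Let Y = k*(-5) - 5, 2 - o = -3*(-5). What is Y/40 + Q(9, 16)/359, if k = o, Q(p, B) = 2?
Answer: 1081/718 ≈ 1.5056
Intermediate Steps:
o = -13 (o = 2 - (-3)*(-5) = 2 - 1*15 = 2 - 15 = -13)
k = -13
Y = 60 (Y = -13*(-5) - 5 = 65 - 5 = 60)
Y/40 + Q(9, 16)/359 = 60/40 + 2/359 = 60*(1/40) + 2*(1/359) = 3/2 + 2/359 = 1081/718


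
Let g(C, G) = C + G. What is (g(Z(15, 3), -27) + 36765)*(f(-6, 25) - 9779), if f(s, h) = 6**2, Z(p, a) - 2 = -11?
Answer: -357850647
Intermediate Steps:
Z(p, a) = -9 (Z(p, a) = 2 - 11 = -9)
f(s, h) = 36
(g(Z(15, 3), -27) + 36765)*(f(-6, 25) - 9779) = ((-9 - 27) + 36765)*(36 - 9779) = (-36 + 36765)*(-9743) = 36729*(-9743) = -357850647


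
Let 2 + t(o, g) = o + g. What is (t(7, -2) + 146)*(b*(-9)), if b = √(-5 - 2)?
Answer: -1341*I*√7 ≈ -3548.0*I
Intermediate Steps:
b = I*√7 (b = √(-7) = I*√7 ≈ 2.6458*I)
t(o, g) = -2 + g + o (t(o, g) = -2 + (o + g) = -2 + (g + o) = -2 + g + o)
(t(7, -2) + 146)*(b*(-9)) = ((-2 - 2 + 7) + 146)*((I*√7)*(-9)) = (3 + 146)*(-9*I*√7) = 149*(-9*I*√7) = -1341*I*√7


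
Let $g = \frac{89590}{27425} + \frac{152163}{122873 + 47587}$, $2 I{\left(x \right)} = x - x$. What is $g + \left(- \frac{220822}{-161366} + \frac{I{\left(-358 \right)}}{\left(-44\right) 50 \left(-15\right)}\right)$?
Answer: $\frac{9266683368909}{1676365213940} \approx 5.5278$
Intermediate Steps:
$I{\left(x \right)} = 0$ ($I{\left(x \right)} = \frac{x - x}{2} = \frac{1}{2} \cdot 0 = 0$)
$g = \frac{86420363}{20777180}$ ($g = 89590 \cdot \frac{1}{27425} + \frac{152163}{170460} = \frac{17918}{5485} + 152163 \cdot \frac{1}{170460} = \frac{17918}{5485} + \frac{16907}{18940} = \frac{86420363}{20777180} \approx 4.1594$)
$g + \left(- \frac{220822}{-161366} + \frac{I{\left(-358 \right)}}{\left(-44\right) 50 \left(-15\right)}\right) = \frac{86420363}{20777180} + \left(- \frac{220822}{-161366} + \frac{0}{\left(-44\right) 50 \left(-15\right)}\right) = \frac{86420363}{20777180} + \left(\left(-220822\right) \left(- \frac{1}{161366}\right) + \frac{0}{\left(-2200\right) \left(-15\right)}\right) = \frac{86420363}{20777180} + \left(\frac{110411}{80683} + \frac{0}{33000}\right) = \frac{86420363}{20777180} + \left(\frac{110411}{80683} + 0 \cdot \frac{1}{33000}\right) = \frac{86420363}{20777180} + \left(\frac{110411}{80683} + 0\right) = \frac{86420363}{20777180} + \frac{110411}{80683} = \frac{9266683368909}{1676365213940}$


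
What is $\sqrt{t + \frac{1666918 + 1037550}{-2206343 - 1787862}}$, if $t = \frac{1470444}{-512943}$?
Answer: $\frac{18 i \sqrt{5101266732680324313710}}{682933165105} \approx 1.8825 i$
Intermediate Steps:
$t = - \frac{490148}{170981}$ ($t = 1470444 \left(- \frac{1}{512943}\right) = - \frac{490148}{170981} \approx -2.8667$)
$\sqrt{t + \frac{1666918 + 1037550}{-2206343 - 1787862}} = \sqrt{- \frac{490148}{170981} + \frac{1666918 + 1037550}{-2206343 - 1787862}} = \sqrt{- \frac{490148}{170981} + \frac{2704468}{-3994205}} = \sqrt{- \frac{490148}{170981} + 2704468 \left(- \frac{1}{3994205}\right)} = \sqrt{- \frac{490148}{170981} - \frac{2704468}{3994205}} = \sqrt{- \frac{2420164235448}{682933165105}} = \frac{18 i \sqrt{5101266732680324313710}}{682933165105}$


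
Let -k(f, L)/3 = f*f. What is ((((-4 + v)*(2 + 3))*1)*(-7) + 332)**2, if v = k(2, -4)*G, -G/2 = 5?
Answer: 13897984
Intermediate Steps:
G = -10 (G = -2*5 = -10)
k(f, L) = -3*f**2 (k(f, L) = -3*f*f = -3*f**2)
v = 120 (v = -3*2**2*(-10) = -3*4*(-10) = -12*(-10) = 120)
((((-4 + v)*(2 + 3))*1)*(-7) + 332)**2 = ((((-4 + 120)*(2 + 3))*1)*(-7) + 332)**2 = (((116*5)*1)*(-7) + 332)**2 = ((580*1)*(-7) + 332)**2 = (580*(-7) + 332)**2 = (-4060 + 332)**2 = (-3728)**2 = 13897984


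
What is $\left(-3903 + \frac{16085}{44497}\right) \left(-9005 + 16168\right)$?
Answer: $- \frac{1243895822078}{44497} \approx -2.7955 \cdot 10^{7}$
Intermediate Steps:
$\left(-3903 + \frac{16085}{44497}\right) \left(-9005 + 16168\right) = \left(-3903 + 16085 \cdot \frac{1}{44497}\right) 7163 = \left(-3903 + \frac{16085}{44497}\right) 7163 = \left(- \frac{173655706}{44497}\right) 7163 = - \frac{1243895822078}{44497}$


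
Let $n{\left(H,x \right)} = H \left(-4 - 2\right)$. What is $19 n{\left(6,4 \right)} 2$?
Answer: $-1368$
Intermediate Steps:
$n{\left(H,x \right)} = - 6 H$ ($n{\left(H,x \right)} = H \left(-6\right) = - 6 H$)
$19 n{\left(6,4 \right)} 2 = 19 \left(\left(-6\right) 6\right) 2 = 19 \left(-36\right) 2 = \left(-684\right) 2 = -1368$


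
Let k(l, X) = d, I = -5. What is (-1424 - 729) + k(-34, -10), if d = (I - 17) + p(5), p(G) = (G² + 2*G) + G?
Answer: -2135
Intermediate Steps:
p(G) = G² + 3*G
d = 18 (d = (-5 - 17) + 5*(3 + 5) = -22 + 5*8 = -22 + 40 = 18)
k(l, X) = 18
(-1424 - 729) + k(-34, -10) = (-1424 - 729) + 18 = -2153 + 18 = -2135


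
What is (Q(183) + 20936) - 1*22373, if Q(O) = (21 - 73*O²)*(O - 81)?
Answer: -249358389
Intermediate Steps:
Q(O) = (-81 + O)*(21 - 73*O²) (Q(O) = (21 - 73*O²)*(-81 + O) = (-81 + O)*(21 - 73*O²))
(Q(183) + 20936) - 1*22373 = ((-1701 - 73*183³ + 21*183 + 5913*183²) + 20936) - 1*22373 = ((-1701 - 73*6128487 + 3843 + 5913*33489) + 20936) - 22373 = ((-1701 - 447379551 + 3843 + 198020457) + 20936) - 22373 = (-249356952 + 20936) - 22373 = -249336016 - 22373 = -249358389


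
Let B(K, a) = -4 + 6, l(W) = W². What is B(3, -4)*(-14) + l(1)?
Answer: -27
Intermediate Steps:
B(K, a) = 2
B(3, -4)*(-14) + l(1) = 2*(-14) + 1² = -28 + 1 = -27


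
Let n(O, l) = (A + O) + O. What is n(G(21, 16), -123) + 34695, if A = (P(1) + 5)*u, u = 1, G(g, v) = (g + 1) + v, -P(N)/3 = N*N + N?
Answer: 34770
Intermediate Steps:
P(N) = -3*N - 3*N² (P(N) = -3*(N*N + N) = -3*(N² + N) = -3*(N + N²) = -3*N - 3*N²)
G(g, v) = 1 + g + v (G(g, v) = (1 + g) + v = 1 + g + v)
A = -1 (A = (-3*1*(1 + 1) + 5)*1 = (-3*1*2 + 5)*1 = (-6 + 5)*1 = -1*1 = -1)
n(O, l) = -1 + 2*O (n(O, l) = (-1 + O) + O = -1 + 2*O)
n(G(21, 16), -123) + 34695 = (-1 + 2*(1 + 21 + 16)) + 34695 = (-1 + 2*38) + 34695 = (-1 + 76) + 34695 = 75 + 34695 = 34770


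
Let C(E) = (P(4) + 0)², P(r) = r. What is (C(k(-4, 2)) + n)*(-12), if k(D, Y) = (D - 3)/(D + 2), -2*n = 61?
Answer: 174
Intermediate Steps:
n = -61/2 (n = -½*61 = -61/2 ≈ -30.500)
k(D, Y) = (-3 + D)/(2 + D)
C(E) = 16 (C(E) = (4 + 0)² = 4² = 16)
(C(k(-4, 2)) + n)*(-12) = (16 - 61/2)*(-12) = -29/2*(-12) = 174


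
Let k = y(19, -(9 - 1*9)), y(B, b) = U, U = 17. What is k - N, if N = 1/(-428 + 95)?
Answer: 5662/333 ≈ 17.003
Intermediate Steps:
y(B, b) = 17
k = 17
N = -1/333 (N = 1/(-333) = -1/333 ≈ -0.0030030)
k - N = 17 - 1*(-1/333) = 17 + 1/333 = 5662/333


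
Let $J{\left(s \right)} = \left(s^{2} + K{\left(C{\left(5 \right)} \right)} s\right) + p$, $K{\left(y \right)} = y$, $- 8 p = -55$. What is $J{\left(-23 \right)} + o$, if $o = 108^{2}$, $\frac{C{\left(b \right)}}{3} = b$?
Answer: $\frac{94839}{8} \approx 11855.0$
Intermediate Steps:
$p = \frac{55}{8}$ ($p = \left(- \frac{1}{8}\right) \left(-55\right) = \frac{55}{8} \approx 6.875$)
$C{\left(b \right)} = 3 b$
$J{\left(s \right)} = \frac{55}{8} + s^{2} + 15 s$ ($J{\left(s \right)} = \left(s^{2} + 3 \cdot 5 s\right) + \frac{55}{8} = \left(s^{2} + 15 s\right) + \frac{55}{8} = \frac{55}{8} + s^{2} + 15 s$)
$o = 11664$
$J{\left(-23 \right)} + o = \left(\frac{55}{8} + \left(-23\right)^{2} + 15 \left(-23\right)\right) + 11664 = \left(\frac{55}{8} + 529 - 345\right) + 11664 = \frac{1527}{8} + 11664 = \frac{94839}{8}$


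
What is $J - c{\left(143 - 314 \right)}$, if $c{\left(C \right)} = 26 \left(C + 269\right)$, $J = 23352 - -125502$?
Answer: $146306$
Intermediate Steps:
$J = 148854$ ($J = 23352 + 125502 = 148854$)
$c{\left(C \right)} = 6994 + 26 C$ ($c{\left(C \right)} = 26 \left(269 + C\right) = 6994 + 26 C$)
$J - c{\left(143 - 314 \right)} = 148854 - \left(6994 + 26 \left(143 - 314\right)\right) = 148854 - \left(6994 + 26 \left(-171\right)\right) = 148854 - \left(6994 - 4446\right) = 148854 - 2548 = 146306$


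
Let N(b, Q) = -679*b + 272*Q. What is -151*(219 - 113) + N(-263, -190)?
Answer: 110891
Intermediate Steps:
-151*(219 - 113) + N(-263, -190) = -151*(219 - 113) + (-679*(-263) + 272*(-190)) = -151*106 + (178577 - 51680) = -16006 + 126897 = 110891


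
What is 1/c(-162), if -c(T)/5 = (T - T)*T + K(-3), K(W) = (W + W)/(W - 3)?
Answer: -⅕ ≈ -0.20000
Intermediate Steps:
K(W) = 2*W/(-3 + W) (K(W) = (2*W)/(-3 + W) = 2*W/(-3 + W))
c(T) = -5 (c(T) = -5*((T - T)*T + 2*(-3)/(-3 - 3)) = -5*(0*T + 2*(-3)/(-6)) = -5*(0 + 2*(-3)*(-⅙)) = -5*(0 + 1) = -5*1 = -5)
1/c(-162) = 1/(-5) = -⅕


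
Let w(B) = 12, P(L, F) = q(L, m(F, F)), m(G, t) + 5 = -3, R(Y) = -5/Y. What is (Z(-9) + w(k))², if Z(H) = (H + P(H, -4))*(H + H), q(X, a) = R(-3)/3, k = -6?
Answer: 26896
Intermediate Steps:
m(G, t) = -8 (m(G, t) = -5 - 3 = -8)
q(X, a) = 5/9 (q(X, a) = -5/(-3)/3 = -5*(-⅓)*(⅓) = (5/3)*(⅓) = 5/9)
P(L, F) = 5/9
Z(H) = 2*H*(5/9 + H) (Z(H) = (H + 5/9)*(H + H) = (5/9 + H)*(2*H) = 2*H*(5/9 + H))
(Z(-9) + w(k))² = ((2/9)*(-9)*(5 + 9*(-9)) + 12)² = ((2/9)*(-9)*(5 - 81) + 12)² = ((2/9)*(-9)*(-76) + 12)² = (152 + 12)² = 164² = 26896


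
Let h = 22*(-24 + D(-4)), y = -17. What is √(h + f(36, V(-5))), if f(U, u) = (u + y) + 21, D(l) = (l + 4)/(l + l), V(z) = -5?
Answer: 23*I ≈ 23.0*I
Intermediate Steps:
D(l) = (4 + l)/(2*l) (D(l) = (4 + l)/((2*l)) = (4 + l)*(1/(2*l)) = (4 + l)/(2*l))
f(U, u) = 4 + u (f(U, u) = (u - 17) + 21 = (-17 + u) + 21 = 4 + u)
h = -528 (h = 22*(-24 + (½)*(4 - 4)/(-4)) = 22*(-24 + (½)*(-¼)*0) = 22*(-24 + 0) = 22*(-24) = -528)
√(h + f(36, V(-5))) = √(-528 + (4 - 5)) = √(-528 - 1) = √(-529) = 23*I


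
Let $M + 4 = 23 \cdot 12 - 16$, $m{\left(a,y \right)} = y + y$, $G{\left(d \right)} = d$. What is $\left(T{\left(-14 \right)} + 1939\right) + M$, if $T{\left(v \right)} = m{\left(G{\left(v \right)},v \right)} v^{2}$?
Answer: $-3293$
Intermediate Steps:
$m{\left(a,y \right)} = 2 y$
$M = 256$ ($M = -4 + \left(23 \cdot 12 - 16\right) = -4 + \left(276 - 16\right) = -4 + 260 = 256$)
$T{\left(v \right)} = 2 v^{3}$ ($T{\left(v \right)} = 2 v v^{2} = 2 v^{3}$)
$\left(T{\left(-14 \right)} + 1939\right) + M = \left(2 \left(-14\right)^{3} + 1939\right) + 256 = \left(2 \left(-2744\right) + 1939\right) + 256 = \left(-5488 + 1939\right) + 256 = -3549 + 256 = -3293$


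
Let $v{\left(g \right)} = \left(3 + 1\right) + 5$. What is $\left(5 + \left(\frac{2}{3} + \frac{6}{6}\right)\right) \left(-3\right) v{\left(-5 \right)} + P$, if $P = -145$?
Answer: $-325$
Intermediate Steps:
$v{\left(g \right)} = 9$ ($v{\left(g \right)} = 4 + 5 = 9$)
$\left(5 + \left(\frac{2}{3} + \frac{6}{6}\right)\right) \left(-3\right) v{\left(-5 \right)} + P = \left(5 + \left(\frac{2}{3} + \frac{6}{6}\right)\right) \left(-3\right) 9 - 145 = \left(5 + \left(2 \cdot \frac{1}{3} + 6 \cdot \frac{1}{6}\right)\right) \left(-3\right) 9 - 145 = \left(5 + \left(\frac{2}{3} + 1\right)\right) \left(-3\right) 9 - 145 = \left(5 + \frac{5}{3}\right) \left(-3\right) 9 - 145 = \frac{20}{3} \left(-3\right) 9 - 145 = \left(-20\right) 9 - 145 = -180 - 145 = -325$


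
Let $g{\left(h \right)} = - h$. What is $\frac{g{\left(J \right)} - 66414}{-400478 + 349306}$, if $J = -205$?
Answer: $\frac{6019}{4652} \approx 1.2939$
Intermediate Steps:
$\frac{g{\left(J \right)} - 66414}{-400478 + 349306} = \frac{\left(-1\right) \left(-205\right) - 66414}{-400478 + 349306} = \frac{205 - 66414}{-51172} = \left(-66209\right) \left(- \frac{1}{51172}\right) = \frac{6019}{4652}$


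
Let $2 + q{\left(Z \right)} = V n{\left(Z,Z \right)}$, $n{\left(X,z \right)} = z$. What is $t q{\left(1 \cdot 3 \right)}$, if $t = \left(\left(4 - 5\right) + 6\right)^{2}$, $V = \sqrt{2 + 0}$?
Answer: $-50 + 75 \sqrt{2} \approx 56.066$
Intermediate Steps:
$V = \sqrt{2} \approx 1.4142$
$q{\left(Z \right)} = -2 + Z \sqrt{2}$ ($q{\left(Z \right)} = -2 + \sqrt{2} Z = -2 + Z \sqrt{2}$)
$t = 25$ ($t = \left(-1 + 6\right)^{2} = 5^{2} = 25$)
$t q{\left(1 \cdot 3 \right)} = 25 \left(-2 + 1 \cdot 3 \sqrt{2}\right) = 25 \left(-2 + 3 \sqrt{2}\right) = -50 + 75 \sqrt{2}$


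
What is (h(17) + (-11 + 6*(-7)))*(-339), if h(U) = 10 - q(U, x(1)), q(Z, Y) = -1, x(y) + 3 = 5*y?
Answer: 14238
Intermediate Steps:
x(y) = -3 + 5*y
h(U) = 11 (h(U) = 10 - 1*(-1) = 10 + 1 = 11)
(h(17) + (-11 + 6*(-7)))*(-339) = (11 + (-11 + 6*(-7)))*(-339) = (11 + (-11 - 42))*(-339) = (11 - 53)*(-339) = -42*(-339) = 14238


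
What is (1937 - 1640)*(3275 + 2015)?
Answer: 1571130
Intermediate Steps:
(1937 - 1640)*(3275 + 2015) = 297*5290 = 1571130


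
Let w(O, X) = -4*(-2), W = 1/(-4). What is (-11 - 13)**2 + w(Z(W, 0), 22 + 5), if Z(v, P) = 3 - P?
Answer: 584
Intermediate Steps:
W = -1/4 ≈ -0.25000
w(O, X) = 8
(-11 - 13)**2 + w(Z(W, 0), 22 + 5) = (-11 - 13)**2 + 8 = (-24)**2 + 8 = 576 + 8 = 584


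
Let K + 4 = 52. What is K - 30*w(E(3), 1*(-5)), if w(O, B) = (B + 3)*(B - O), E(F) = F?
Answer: -432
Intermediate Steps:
K = 48 (K = -4 + 52 = 48)
w(O, B) = (3 + B)*(B - O)
K - 30*w(E(3), 1*(-5)) = 48 - 30*((1*(-5))² - 3*3 + 3*(1*(-5)) - 1*1*(-5)*3) = 48 - 30*((-5)² - 9 + 3*(-5) - 1*(-5)*3) = 48 - 30*(25 - 9 - 15 + 15) = 48 - 30*16 = 48 - 480 = -432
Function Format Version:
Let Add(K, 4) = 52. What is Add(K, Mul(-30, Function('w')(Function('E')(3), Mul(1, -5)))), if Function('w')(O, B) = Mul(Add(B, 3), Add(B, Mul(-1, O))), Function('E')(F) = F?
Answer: -432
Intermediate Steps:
K = 48 (K = Add(-4, 52) = 48)
Function('w')(O, B) = Mul(Add(3, B), Add(B, Mul(-1, O)))
Add(K, Mul(-30, Function('w')(Function('E')(3), Mul(1, -5)))) = Add(48, Mul(-30, Add(Pow(Mul(1, -5), 2), Mul(-3, 3), Mul(3, Mul(1, -5)), Mul(-1, Mul(1, -5), 3)))) = Add(48, Mul(-30, Add(Pow(-5, 2), -9, Mul(3, -5), Mul(-1, -5, 3)))) = Add(48, Mul(-30, Add(25, -9, -15, 15))) = Add(48, Mul(-30, 16)) = Add(48, -480) = -432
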